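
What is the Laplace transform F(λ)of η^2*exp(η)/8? 1/(4*(λ - 1)^3)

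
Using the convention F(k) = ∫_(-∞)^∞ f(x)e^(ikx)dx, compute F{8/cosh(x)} 8 * pi/cosh(pi * k/2)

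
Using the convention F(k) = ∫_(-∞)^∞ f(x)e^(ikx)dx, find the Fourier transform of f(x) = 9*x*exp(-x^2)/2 9*I*sqrt(pi)*k*exp(-k^2/4)/4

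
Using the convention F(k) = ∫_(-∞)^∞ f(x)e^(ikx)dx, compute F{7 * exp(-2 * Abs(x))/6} 14/(3 * (k^2 + 4))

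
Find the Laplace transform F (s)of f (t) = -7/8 -7/ (8*s)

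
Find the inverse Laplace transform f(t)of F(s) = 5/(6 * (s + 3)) 5 * exp(-3 * t)/6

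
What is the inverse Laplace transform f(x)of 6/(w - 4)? 6 * exp(4 * x)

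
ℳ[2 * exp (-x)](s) 2 * gamma (s)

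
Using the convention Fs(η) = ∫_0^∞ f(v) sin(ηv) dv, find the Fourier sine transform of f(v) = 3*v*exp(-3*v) 18*η/(η^2 + 9) ^2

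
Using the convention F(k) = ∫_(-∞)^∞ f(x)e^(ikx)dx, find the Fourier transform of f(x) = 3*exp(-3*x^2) sqrt(3)*sqrt(pi)*exp(-k^2/12)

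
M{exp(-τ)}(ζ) gamma(ζ)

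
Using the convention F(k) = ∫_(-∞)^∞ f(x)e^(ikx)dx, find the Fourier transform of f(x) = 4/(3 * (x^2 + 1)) 4 * pi * exp(-Abs(k))/3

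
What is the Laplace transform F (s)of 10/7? 10/ (7*s)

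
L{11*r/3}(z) 11/(3*z^2)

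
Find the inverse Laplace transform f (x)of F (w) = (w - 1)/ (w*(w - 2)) exp (x)*cosh (x)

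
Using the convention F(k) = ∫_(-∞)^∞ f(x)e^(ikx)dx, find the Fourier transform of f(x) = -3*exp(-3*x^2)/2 -sqrt(3)*sqrt(pi)*exp(-k^2/12)/2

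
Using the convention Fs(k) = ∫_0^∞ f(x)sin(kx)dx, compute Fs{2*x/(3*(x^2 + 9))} pi*exp(-3*k)/3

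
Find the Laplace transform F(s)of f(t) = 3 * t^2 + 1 6/s^3 + 1/s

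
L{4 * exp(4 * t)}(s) 4/(s - 4)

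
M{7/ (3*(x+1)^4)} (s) 7*gamma (s)*gamma (4 - s)/18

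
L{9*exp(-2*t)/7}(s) 9/(7*(s + 2))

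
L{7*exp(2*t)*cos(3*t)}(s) 7*(s - 2)/((s - 2)^2 + 9)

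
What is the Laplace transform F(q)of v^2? 2/q^3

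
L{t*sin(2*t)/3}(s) 4*s/(3*(s^2 + 4)^2)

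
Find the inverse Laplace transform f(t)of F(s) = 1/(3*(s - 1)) exp(t)/3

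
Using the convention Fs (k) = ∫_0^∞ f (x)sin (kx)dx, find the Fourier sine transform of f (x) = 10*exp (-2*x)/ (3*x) 10*atan (k/2)/3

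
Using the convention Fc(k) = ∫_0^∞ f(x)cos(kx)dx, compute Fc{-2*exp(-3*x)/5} -6/(5*k^2 + 45)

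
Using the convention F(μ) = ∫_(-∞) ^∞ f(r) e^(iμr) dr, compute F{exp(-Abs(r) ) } 2/(μ^2+1) 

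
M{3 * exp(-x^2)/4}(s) 3 * gamma(s/2)/8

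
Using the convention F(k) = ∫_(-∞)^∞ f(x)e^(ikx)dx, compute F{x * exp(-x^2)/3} I * sqrt(pi) * k * exp(-k^2/4)/6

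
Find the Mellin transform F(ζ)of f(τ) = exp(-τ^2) gamma(ζ/2)/2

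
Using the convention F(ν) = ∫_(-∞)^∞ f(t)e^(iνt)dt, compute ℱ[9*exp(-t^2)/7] 9*sqrt(pi)*exp(-ν^2/4)/7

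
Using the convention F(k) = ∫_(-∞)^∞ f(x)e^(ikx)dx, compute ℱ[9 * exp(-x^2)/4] 9 * sqrt(pi) * exp(-k^2/4)/4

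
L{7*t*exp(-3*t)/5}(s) 7/(5*(s + 3)^2)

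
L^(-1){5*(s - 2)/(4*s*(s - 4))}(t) 5*exp(2*t)*cosh(2*t)/4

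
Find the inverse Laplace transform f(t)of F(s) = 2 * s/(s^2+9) 2 * cos(3 * t)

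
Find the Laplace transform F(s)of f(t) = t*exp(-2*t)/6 1/(6*(s + 2)^2)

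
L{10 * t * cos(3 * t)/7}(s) 10 * (s^2 - 9)/(7 * (s^2 + 9)^2)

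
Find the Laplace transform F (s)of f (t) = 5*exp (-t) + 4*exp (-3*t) 4/ (s + 3) + 5/ (s + 1)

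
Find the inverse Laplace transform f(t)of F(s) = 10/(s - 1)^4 5 * t^3 * exp(t)/3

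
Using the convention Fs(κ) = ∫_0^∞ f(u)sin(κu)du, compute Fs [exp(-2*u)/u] atan(κ/2)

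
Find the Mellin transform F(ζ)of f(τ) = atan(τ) -pi*sec(pi*ζ/2)/(2*ζ)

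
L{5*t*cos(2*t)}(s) 5*(s^2 - 4)/(s^2+4)^2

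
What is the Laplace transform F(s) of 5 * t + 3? 5/s^2 + 3/s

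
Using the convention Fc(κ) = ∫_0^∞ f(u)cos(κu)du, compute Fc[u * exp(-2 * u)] (4 - κ^2)/(κ^2 + 4)^2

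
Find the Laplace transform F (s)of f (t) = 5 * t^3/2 15/s^4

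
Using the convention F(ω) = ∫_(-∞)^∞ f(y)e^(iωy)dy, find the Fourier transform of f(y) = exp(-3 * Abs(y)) 6/(ω^2 + 9)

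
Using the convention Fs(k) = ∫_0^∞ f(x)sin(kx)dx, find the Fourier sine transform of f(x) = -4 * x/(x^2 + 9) -2 * pi * exp(-3 * k)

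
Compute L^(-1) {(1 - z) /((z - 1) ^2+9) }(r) -exp(r)*cos(3*r) 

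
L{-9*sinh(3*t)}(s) -27/(s^2 - 9)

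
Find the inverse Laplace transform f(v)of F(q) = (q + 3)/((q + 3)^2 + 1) exp(-3 * v) * cos(v)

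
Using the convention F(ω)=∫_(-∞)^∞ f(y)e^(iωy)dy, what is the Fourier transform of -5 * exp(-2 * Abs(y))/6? -10/(3 * ω^2+12)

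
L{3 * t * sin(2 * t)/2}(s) 6 * s/(s^2+4)^2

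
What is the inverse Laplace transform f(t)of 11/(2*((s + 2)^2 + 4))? 11*exp(-2*t)*sin(2*t)/4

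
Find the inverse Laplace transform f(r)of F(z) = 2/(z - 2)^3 r^2 * exp(2 * r)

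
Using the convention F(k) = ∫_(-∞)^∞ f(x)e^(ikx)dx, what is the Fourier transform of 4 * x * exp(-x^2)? 2 * I * sqrt(pi) * k * exp(-k^2/4)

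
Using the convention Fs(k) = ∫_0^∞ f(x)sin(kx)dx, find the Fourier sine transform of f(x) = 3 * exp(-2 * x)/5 3 * k/(5 * (k^2 + 4))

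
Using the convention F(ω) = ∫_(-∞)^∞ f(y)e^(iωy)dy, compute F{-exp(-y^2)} -sqrt(pi)*exp(-ω^2/4)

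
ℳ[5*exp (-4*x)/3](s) 5*gamma (s)/ (3*4^s)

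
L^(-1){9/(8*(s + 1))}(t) 9*exp(-t)/8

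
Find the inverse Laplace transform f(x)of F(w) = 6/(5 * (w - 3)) 6 * exp(3 * x)/5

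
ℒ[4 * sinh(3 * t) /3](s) 4/(s^2 - 9) 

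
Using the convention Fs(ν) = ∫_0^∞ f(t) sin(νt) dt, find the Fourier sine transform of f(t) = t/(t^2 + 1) pi * exp(-ν) /2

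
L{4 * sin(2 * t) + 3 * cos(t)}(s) 3 * s/(s^2 + 1) + 8/(s^2 + 4)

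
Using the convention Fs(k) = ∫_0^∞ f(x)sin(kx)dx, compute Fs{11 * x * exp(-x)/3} 22 * k/(3 * (k^2+1)^2)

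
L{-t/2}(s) -1/(2 * s^2)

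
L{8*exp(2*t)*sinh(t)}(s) 8/((s - 2)^2 - 1)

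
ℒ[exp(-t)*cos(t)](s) (s + 1)/((s + 1)^2 + 1)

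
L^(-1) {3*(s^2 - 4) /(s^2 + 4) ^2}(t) 3*t*cos(2*t) 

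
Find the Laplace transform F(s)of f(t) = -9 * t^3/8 -27/(4 * s^4)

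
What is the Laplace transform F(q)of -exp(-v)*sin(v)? -1/((q + 1)^2 + 1)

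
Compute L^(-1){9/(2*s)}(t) 9/2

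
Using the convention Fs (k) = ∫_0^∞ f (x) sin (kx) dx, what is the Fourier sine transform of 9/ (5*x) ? 9*pi/10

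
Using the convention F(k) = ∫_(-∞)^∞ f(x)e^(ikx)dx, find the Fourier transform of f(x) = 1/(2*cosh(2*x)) pi/(4*cosh(pi*k/4))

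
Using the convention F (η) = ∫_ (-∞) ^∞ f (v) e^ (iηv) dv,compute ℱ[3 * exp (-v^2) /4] 3 * sqrt (pi) * exp (-η^2/4) /4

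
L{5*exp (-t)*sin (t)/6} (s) 5/ (6*( (s + 1)^2 + 1))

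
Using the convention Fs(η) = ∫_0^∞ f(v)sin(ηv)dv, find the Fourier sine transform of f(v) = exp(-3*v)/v atan(η/3)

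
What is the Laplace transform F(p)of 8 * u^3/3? 16/p^4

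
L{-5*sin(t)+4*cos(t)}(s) 4*s/(s^2+1)-5/(s^2+1)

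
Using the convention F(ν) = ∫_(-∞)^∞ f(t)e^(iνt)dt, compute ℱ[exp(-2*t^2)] sqrt(2)*sqrt(pi)*exp(-ν^2/8)/2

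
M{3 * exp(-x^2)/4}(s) 3 * gamma(s/2)/8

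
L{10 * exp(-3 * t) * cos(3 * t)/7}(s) 10 * (s + 3)/(7 * ((s + 3)^2 + 9))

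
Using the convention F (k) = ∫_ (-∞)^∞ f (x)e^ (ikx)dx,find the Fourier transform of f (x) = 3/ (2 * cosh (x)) 3 * pi/ (2 * cosh (pi * k/2))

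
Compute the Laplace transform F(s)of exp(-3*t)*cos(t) (s + 3)/((s + 3)^2 + 1)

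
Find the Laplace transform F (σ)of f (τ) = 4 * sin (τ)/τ 4 * atan (1/σ)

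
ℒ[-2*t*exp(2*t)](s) -2/(s - 2)^2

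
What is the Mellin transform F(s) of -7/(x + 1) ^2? 7 * pi * (s - 1) /sin(pi * s) 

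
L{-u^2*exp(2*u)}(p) -2/(p - 2)^3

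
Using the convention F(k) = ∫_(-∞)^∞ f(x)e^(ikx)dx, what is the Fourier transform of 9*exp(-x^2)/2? 9*sqrt(pi)*exp(-k^2/4)/2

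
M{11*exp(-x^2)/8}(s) 11*gamma(s/2)/16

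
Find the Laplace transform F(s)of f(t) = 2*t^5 240/s^6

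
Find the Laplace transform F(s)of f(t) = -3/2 -3/(2*s)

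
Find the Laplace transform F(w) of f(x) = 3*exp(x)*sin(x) 3/((w - 1) ^2 + 1) 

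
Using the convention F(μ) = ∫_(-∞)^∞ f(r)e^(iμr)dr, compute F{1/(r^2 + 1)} pi*exp(-Abs(μ))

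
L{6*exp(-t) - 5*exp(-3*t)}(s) 6/(s + 1) - 5/(s + 3)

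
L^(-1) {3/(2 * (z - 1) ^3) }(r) 3 * r^2 * exp(r) /4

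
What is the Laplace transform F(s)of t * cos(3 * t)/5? (s^2-9)/(5 * (s^2 + 9)^2)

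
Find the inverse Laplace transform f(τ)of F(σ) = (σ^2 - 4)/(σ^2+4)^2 τ*cos(2*τ)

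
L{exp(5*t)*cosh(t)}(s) (s - 5)/((s - 5)^2 - 1)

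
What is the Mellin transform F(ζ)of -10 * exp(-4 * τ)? -10 * gamma(ζ)/2^(2 * ζ)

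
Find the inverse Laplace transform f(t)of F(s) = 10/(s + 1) 10*exp(-t)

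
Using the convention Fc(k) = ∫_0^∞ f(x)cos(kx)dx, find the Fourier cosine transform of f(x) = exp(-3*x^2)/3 sqrt(3)*sqrt(pi)*exp(-k^2/12)/18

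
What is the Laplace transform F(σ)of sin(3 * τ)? 3/(σ^2 + 9)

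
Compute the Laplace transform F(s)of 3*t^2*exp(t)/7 6/(7*(s - 1)^3)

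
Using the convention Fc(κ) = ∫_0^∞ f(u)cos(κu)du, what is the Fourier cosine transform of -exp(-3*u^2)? -sqrt(3)*sqrt(pi)*exp(-κ^2/12)/6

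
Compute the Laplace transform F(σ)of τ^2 2/σ^3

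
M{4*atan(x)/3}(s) -2*pi*sec(pi*s/2)/(3*s)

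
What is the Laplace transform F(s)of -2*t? -2/s^2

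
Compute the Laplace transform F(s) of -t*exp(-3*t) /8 -1/(8*(s + 3) ^2) 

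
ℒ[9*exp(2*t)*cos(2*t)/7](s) 9*(s - 2)/(7*((s - 2)^2 + 4))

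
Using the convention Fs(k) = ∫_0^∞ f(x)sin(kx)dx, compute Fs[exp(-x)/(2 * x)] atan(k)/2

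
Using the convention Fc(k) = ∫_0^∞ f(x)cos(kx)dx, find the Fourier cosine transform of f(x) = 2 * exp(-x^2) sqrt(pi) * exp(-k^2/4)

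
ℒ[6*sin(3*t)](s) 18/(s^2+9)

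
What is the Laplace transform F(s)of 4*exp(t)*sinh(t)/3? 4/(3*s*(s - 2))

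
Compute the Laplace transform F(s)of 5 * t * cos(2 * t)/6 5 * (s^2 - 4)/(6 * (s^2+4)^2)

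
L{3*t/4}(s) 3/(4*s^2)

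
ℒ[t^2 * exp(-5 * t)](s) 2/(s+5)^3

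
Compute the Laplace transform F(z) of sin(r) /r atan(1/z) 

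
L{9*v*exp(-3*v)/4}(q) 9/(4*(q + 3)^2)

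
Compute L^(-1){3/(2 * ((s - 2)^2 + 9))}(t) exp(2 * t) * sin(3 * t)/2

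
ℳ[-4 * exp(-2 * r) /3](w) -2^(2 - w) * gamma(w) /3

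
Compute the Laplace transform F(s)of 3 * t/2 3/(2 * s^2)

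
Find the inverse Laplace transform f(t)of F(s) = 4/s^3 2*t^2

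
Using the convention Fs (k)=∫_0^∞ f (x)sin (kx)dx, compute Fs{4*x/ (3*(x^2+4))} 2*pi*exp (-2*k)/3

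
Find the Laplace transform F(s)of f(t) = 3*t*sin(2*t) 12*s/(s^2 + 4)^2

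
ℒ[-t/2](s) -1/(2 * s^2)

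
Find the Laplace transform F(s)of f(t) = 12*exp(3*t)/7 12/(7*(s - 3))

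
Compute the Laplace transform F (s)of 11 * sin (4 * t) 44/ (s^2 + 16)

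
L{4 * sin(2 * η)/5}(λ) 8/(5 * (λ^2+4))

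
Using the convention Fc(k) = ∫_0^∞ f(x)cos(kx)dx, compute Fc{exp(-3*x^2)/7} sqrt(3)*sqrt(pi)*exp(-k^2/12)/42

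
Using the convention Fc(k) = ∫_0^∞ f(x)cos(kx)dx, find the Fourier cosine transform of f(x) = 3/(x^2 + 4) 3 * pi * exp(-2 * k)/4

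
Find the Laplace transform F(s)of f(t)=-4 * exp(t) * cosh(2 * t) 4 * (1 - s)/((s - 1)^2 - 4)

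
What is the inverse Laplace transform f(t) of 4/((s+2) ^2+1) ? 4*exp(-2*t)*sin(t) 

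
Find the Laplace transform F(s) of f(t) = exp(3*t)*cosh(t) (s - 3) /((s - 3) ^2 - 1) 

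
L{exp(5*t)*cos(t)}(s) (s - 5)/((s - 5)^2 + 1)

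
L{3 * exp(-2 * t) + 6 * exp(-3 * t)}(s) 6/(s + 3) + 3/(s + 2)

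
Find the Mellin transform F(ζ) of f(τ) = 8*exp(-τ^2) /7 4*gamma(ζ/2) /7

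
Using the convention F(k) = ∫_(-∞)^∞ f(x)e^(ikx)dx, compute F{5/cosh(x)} 5 * pi/cosh(pi * k/2)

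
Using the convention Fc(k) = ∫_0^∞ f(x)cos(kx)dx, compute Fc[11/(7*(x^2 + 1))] 11*pi*exp(-k)/14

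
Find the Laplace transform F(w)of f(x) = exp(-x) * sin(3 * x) 3/((w + 1)^2 + 9)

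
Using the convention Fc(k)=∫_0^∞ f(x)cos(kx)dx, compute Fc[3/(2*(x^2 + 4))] 3*pi*exp(-2*k)/8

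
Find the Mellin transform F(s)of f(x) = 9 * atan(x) -9 * pi * sec(pi * s/2)/(2 * s)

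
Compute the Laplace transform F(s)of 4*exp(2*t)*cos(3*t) 4*(s - 2)/((s - 2)^2 + 9)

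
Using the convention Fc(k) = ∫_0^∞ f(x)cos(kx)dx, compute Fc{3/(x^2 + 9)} pi*exp(-3*k)/2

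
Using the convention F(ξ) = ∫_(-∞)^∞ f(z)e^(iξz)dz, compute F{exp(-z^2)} sqrt(pi)*exp(-ξ^2/4)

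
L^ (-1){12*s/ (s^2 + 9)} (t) 12*cos (3*t)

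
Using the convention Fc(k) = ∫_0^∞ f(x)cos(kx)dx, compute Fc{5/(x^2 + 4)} 5*pi*exp(-2*k)/4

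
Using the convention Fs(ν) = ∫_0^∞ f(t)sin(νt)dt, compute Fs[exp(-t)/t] atan(ν)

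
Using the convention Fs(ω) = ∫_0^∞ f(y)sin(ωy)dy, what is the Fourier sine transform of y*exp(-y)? 2*ω/(ω^2+1)^2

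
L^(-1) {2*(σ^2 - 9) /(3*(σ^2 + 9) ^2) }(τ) 2*τ*cos(3*τ) /3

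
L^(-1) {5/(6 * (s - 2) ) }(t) 5 * exp(2 * t) /6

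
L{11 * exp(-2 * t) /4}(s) 11/(4 * (s + 2) ) 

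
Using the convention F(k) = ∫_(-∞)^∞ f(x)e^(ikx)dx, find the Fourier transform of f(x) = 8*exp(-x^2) 8*sqrt(pi)*exp(-k^2/4)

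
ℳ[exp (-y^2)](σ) gamma (σ/2)/2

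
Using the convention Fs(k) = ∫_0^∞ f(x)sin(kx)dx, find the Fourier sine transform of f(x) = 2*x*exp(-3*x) 12*k/(k^2 + 9)^2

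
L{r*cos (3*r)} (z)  (z^2 - 9)/ (z^2+9)^2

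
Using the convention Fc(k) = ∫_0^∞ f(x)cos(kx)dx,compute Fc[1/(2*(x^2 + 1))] pi*exp(-k)/4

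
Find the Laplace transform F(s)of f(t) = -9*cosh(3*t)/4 -9*s/(4*s^2 - 36)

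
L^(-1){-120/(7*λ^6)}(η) -η^5/7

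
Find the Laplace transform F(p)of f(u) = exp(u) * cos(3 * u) (p - 1)/((p - 1)^2 + 9)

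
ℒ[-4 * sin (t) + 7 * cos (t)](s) 7 * s/ (s^2 + 1)-4/ (s^2 + 1)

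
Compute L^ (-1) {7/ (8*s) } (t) 7/8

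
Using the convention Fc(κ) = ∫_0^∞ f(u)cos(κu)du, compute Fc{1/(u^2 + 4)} pi * exp(-2 * κ)/4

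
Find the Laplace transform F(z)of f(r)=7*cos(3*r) 7*z/(z^2 + 9)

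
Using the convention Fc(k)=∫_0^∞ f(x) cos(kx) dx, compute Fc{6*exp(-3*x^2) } sqrt(3)*sqrt(pi)*exp(-k^2/12) 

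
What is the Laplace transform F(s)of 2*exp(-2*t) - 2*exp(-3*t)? 2/(s + 2) - 2/(s + 3)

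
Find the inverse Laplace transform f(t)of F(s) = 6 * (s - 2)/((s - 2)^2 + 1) 6 * exp(2 * t) * cos(t)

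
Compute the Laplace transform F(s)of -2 -2/s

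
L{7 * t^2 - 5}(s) 14/s^3 - 5/s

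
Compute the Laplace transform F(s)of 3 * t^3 18/s^4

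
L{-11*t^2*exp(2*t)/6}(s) -11/(3*(s - 2)^3)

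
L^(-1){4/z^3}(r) 2*r^2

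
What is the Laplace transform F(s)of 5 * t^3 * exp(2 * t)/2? 15/(s - 2)^4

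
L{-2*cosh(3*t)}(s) -2*s/(s^2 - 9)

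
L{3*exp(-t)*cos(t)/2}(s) 3*(s + 1)/(2*((s + 1)^2 + 1))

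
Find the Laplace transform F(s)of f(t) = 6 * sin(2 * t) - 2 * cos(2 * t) 12/(s^2 + 4) - 2 * s/(s^2 + 4)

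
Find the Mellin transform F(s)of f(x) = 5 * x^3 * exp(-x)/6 5 * gamma(s+3)/6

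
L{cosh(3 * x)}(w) w/(w^2-9)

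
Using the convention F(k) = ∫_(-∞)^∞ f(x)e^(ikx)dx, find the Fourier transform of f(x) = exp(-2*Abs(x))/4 1/(k^2 + 4)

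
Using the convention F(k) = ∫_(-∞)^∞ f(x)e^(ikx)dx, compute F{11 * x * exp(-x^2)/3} 11 * I * sqrt(pi) * k * exp(-k^2/4)/6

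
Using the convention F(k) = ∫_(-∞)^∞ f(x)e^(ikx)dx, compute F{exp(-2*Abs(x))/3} 4/(3*(k^2 + 4))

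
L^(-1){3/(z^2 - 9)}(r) sinh(3 * r)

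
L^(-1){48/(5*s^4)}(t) 8*t^3/5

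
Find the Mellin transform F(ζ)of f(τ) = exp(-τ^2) gamma(ζ/2)/2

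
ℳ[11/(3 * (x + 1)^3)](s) 11 * pi * (s - 2) * (s - 1)/(6 * sin(pi * s))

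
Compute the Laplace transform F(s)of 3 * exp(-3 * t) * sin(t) 3/((s + 3)^2 + 1)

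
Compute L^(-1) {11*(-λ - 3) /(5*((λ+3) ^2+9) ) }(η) -11*exp(-3*η)*cos(3*η) /5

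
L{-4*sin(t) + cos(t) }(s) s/(s^2 + 1)-4/(s^2 + 1) 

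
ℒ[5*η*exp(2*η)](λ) 5/(λ - 2)^2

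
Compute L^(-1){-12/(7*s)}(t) -12/7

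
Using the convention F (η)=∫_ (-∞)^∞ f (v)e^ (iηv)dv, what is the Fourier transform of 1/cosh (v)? pi/cosh (pi*η/2)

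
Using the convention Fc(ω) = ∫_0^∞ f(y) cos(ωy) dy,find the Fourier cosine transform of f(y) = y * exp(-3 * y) (9 - ω^2) /(ω^2+9) ^2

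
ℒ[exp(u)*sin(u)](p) 1/((p - 1)^2 + 1)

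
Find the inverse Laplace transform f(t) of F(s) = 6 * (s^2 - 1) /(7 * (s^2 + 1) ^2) 6 * t * cos(t) /7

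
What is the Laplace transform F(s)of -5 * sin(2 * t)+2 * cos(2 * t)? 2 * s/(s^2+4) - 10/(s^2+4)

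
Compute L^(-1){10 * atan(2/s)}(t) 10 * sin(2 * t)/t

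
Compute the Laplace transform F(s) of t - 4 s^(-2) - 4/s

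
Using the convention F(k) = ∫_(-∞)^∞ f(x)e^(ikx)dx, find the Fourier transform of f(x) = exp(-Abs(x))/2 1/(k^2 + 1)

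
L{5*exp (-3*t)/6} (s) 5/ (6*(s + 3))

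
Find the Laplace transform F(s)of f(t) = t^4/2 12/s^5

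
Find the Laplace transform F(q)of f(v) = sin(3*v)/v atan(3/q)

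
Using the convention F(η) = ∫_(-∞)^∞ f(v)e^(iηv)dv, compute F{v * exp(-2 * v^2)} sqrt(2) * I * sqrt(pi) * η * exp(-η^2/8)/8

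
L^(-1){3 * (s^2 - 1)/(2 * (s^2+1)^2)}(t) 3 * t * cos(t)/2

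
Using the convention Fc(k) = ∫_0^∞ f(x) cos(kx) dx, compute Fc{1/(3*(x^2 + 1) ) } pi*exp(-k) /6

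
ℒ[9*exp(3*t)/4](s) 9/(4*(s - 3))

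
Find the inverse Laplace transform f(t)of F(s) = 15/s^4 5 * t^3/2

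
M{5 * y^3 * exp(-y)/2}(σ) 5 * gamma(σ + 3)/2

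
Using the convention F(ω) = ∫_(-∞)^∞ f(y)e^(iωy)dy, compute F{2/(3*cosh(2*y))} pi/(3*cosh(pi*ω/4))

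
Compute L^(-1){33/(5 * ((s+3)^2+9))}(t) 11 * exp(-3 * t) * sin(3 * t)/5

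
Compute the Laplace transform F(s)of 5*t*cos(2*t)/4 5*(s^2 - 4)/(4*(s^2 + 4)^2)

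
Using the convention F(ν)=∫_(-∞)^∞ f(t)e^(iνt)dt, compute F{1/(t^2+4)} pi*exp(-2*Abs(ν))/2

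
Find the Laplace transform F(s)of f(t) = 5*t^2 10/s^3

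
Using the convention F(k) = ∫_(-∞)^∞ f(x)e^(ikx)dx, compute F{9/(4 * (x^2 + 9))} 3 * pi * exp(-3 * Abs(k))/4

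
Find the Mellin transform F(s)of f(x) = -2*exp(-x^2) -gamma(s/2)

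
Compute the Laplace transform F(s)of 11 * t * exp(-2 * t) 11/(s + 2)^2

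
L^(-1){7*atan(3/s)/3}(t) 7*sin(3*t)/(3*t)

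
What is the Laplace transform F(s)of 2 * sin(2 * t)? 4/(s^2+4)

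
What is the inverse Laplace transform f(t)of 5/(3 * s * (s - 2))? 5 * exp(t) * sinh(t)/3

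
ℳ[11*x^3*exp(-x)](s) 11*gamma(s + 3)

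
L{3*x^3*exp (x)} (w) 18/ (w - 1)^4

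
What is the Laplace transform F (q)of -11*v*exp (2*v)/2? -11/ (2*(q - 2)^2)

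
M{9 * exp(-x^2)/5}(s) 9 * gamma(s/2)/10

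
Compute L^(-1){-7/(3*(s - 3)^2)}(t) -7*t*exp(3*t)/3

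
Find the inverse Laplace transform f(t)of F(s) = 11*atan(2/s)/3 11*sin(2*t)/(3*t)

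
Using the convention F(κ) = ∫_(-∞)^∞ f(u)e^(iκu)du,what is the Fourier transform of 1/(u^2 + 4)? pi * exp(-2 * Abs(κ))/2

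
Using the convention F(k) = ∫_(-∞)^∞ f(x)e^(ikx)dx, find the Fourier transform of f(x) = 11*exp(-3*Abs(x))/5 66/(5*(k^2+9))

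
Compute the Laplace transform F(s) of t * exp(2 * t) (s - 2) ^(-2) 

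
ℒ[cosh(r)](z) z/(z^2 - 1)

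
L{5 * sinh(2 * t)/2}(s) 5/(s^2 - 4)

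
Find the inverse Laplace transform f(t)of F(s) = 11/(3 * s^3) 11 * t^2/6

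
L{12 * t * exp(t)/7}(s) 12/(7 * (s - 1)^2)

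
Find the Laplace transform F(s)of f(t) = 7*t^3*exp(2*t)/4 21/(2*(s - 2)^4)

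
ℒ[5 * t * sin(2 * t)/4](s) 5 * s/(s^2 + 4)^2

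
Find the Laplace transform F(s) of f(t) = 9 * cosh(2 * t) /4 9 * s/(4 * (s^2 - 4) ) 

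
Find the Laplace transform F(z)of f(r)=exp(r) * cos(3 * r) (z - 1)/((z - 1)^2 + 9)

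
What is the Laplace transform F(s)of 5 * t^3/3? 10/s^4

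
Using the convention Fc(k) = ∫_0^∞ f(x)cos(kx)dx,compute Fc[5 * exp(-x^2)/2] 5 * sqrt(pi) * exp(-k^2/4)/4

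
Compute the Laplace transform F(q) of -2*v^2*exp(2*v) -4/(q - 2) ^3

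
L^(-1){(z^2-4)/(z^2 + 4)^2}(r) r * cos(2 * r)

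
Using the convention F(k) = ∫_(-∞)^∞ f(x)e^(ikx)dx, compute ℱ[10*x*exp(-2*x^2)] 5*sqrt(2)*I*sqrt(pi)*k*exp(-k^2/8)/4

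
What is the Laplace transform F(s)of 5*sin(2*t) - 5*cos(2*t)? 10/(s^2 + 4) - 5*s/(s^2 + 4)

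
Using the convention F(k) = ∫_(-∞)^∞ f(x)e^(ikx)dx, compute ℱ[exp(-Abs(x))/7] 2/(7*(k^2+1))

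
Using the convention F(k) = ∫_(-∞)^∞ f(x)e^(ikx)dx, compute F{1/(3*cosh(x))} pi/(3*cosh(pi*k/2))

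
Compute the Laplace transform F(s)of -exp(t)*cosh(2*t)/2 (1 - s)/(2*((s - 1)^2 - 4))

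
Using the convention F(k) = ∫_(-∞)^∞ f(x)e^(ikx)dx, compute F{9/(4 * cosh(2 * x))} 9 * pi/(8 * cosh(pi * k/4))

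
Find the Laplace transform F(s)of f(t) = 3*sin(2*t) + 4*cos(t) 4*s/(s^2 + 1) + 6/(s^2 + 4)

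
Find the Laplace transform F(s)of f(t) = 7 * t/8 7/(8 * s^2)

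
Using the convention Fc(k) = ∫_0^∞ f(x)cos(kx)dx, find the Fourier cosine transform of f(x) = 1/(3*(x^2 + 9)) pi*exp(-3*k)/18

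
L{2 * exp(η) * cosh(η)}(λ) 2 * (λ - 1)/(λ * (λ - 2))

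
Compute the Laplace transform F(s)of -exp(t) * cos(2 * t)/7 (1 - s)/(7 * ((s - 1)^2 + 4))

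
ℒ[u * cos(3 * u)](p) (p^2 - 9) /(p^2+9) ^2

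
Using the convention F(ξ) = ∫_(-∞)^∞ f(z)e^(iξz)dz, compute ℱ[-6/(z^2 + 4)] -3 * pi * exp(-2 * Abs(ξ))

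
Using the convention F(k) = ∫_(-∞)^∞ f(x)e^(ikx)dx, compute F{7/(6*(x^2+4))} 7*pi*exp(-2*Abs(k))/12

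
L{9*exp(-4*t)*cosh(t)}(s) 9*(s + 4)/((s + 4)^2 - 1)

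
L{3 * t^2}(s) 6/s^3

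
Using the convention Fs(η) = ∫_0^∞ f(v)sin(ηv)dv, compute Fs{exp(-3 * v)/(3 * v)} atan(η/3)/3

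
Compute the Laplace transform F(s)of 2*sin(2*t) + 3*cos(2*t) 3*s/(s^2 + 4) + 4/(s^2 + 4)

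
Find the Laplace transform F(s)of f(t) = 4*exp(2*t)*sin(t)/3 4/(3*((s - 2)^2 + 1))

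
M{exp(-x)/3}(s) gamma(s)/3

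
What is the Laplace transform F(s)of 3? 3/s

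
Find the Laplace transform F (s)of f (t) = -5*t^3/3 -10/s^4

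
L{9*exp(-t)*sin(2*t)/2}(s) 9/((s + 1)^2 + 4)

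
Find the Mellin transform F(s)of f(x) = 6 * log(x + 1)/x -6 * pi * csc(pi * s)/(s - 1)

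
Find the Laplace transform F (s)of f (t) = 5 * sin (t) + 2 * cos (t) 2 * s/ (s^2 + 1) + 5/ (s^2 + 1)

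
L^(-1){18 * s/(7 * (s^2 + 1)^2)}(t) 9 * t * sin(t)/7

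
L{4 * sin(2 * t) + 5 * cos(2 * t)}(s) 8/(s^2 + 4) + 5 * s/(s^2 + 4)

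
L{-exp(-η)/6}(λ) -1/(6 * λ + 6)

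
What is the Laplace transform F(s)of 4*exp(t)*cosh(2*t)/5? 4*(s - 1)/(5*((s - 1)^2 - 4))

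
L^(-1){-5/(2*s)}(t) -5/2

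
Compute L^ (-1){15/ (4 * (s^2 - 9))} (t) 5 * sinh (3 * t)/4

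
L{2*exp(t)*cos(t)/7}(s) 2*(s - 1)/(7*((s - 1)^2 + 1))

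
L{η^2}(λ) 2/λ^3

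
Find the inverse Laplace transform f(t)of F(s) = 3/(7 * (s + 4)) 3 * exp(-4 * t)/7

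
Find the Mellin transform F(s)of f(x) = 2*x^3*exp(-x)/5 2*gamma(s + 3)/5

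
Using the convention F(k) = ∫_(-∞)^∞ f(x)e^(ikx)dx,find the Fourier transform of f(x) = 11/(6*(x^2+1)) 11*pi*exp(-Abs(k))/6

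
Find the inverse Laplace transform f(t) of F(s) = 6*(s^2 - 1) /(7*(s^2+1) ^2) 6*t*cos(t) /7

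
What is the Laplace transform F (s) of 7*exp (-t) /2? 7/ (2*(s + 1) ) 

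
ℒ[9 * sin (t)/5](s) 9/ (5 * (s^2 + 1))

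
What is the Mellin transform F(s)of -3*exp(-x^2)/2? -3*gamma(s/2)/4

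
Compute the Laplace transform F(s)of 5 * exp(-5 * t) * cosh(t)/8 5 * (s + 5)/(8 * ((s + 5)^2 - 1))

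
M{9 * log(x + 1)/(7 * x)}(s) -9 * pi * csc(pi * s)/(7 * s - 7)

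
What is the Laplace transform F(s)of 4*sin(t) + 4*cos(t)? 4*s/(s^2 + 1) + 4/(s^2 + 1)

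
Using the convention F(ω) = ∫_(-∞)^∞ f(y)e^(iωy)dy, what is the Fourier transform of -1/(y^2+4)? -pi*exp(-2*Abs(ω))/2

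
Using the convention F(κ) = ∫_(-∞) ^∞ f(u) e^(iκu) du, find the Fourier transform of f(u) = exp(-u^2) sqrt(pi)*exp(-κ^2/4) 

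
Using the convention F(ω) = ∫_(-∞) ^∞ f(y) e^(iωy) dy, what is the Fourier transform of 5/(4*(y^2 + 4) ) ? 5*pi*exp(-2*Abs(ω) ) /8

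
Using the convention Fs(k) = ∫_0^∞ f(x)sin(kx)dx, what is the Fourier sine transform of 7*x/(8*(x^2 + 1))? 7*pi*exp(-k)/16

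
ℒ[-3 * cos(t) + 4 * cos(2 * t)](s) 4 * s/(s^2 + 4)-3 * s/(s^2 + 1)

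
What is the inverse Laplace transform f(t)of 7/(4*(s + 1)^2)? 7*t*exp(-t)/4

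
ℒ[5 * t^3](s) 30/s^4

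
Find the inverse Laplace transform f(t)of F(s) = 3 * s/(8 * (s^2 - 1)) 3 * cosh(t)/8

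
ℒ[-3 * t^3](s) -18/s^4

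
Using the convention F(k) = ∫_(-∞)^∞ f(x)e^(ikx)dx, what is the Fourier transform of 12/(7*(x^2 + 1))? 12*pi*exp(-Abs(k))/7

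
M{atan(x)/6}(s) -pi * sec(pi * s/2)/(12 * s)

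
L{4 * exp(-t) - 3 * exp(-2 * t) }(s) 4/(s + 1) - 3/(s + 2) 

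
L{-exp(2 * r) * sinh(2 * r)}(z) -2/(z * (z - 4))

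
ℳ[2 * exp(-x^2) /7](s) gamma(s/2) /7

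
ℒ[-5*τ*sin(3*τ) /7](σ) -30*σ/(7*(σ^2 + 9) ^2) 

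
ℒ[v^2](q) 2/q^3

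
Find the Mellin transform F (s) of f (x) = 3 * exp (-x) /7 3 * gamma (s) /7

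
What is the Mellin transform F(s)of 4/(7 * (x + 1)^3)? 2 * pi * (s - 2) * (s - 1)/(7 * sin(pi * s))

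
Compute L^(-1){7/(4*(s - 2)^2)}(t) 7*t*exp(2*t)/4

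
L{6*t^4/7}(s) 144/(7*s^5)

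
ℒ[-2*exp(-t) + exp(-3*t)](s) 1/(s + 3)-2/(s + 1)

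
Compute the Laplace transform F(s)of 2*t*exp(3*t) 2/(s - 3)^2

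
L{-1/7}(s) -1/(7 * s)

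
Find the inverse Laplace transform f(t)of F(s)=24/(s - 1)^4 4 * t^3 * exp(t)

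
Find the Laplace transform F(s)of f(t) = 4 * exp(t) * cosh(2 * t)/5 4 * (s - 1)/(5 * ((s - 1)^2 - 4))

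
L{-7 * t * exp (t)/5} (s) -7/ (5 * (s - 1)^2)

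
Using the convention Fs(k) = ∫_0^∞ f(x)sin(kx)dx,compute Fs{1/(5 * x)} pi/10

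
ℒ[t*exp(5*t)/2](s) 1/(2*(s - 5)^2)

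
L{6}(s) 6/s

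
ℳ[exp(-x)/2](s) gamma(s)/2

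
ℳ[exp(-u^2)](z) gamma(z/2)/2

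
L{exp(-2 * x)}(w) 1/(w + 2)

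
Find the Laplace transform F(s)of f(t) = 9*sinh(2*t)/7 18/(7*(s^2 - 4))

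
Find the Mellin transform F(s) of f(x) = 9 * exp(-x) 9 * gamma(s) 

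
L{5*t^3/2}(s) 15/s^4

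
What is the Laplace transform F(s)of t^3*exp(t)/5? 6/(5*(s - 1)^4)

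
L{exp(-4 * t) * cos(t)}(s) (s + 4)/((s + 4)^2 + 1)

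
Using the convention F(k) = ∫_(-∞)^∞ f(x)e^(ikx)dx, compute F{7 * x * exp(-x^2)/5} 7 * I * sqrt(pi) * k * exp(-k^2/4)/10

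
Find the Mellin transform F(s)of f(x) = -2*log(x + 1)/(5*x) 2*pi*csc(pi*s)/(5*(s - 1))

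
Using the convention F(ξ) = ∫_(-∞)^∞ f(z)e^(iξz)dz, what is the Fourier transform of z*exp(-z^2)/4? I*sqrt(pi)*ξ*exp(-ξ^2/4)/8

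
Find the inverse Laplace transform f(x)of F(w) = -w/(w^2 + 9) -cos(3*x)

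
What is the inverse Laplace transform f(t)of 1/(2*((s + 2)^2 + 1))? exp(-2*t)*sin(t)/2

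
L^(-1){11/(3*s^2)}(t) 11*t/3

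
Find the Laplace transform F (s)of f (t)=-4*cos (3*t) -4*s/ (s^2 + 9)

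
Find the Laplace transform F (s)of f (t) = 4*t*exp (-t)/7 4/ (7*(s + 1)^2)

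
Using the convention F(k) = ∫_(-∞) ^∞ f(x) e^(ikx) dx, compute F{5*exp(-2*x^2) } 5*sqrt(2)*sqrt(pi)*exp(-k^2/8) /2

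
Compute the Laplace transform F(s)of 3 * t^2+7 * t 7/s^2+6/s^3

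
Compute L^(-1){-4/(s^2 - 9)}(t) -4 * sinh(3 * t)/3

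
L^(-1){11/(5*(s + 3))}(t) 11*exp(-3*t)/5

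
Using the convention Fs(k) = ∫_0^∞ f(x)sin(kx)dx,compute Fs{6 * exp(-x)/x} 6 * atan(k)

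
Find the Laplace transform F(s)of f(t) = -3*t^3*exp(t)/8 -9/(4*(s - 1)^4)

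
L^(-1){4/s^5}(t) t^4/6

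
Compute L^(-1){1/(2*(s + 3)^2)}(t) t*exp(-3*t)/2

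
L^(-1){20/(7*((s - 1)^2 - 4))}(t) 10*exp(t)*sinh(2*t)/7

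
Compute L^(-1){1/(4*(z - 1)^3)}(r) r^2*exp(r)/8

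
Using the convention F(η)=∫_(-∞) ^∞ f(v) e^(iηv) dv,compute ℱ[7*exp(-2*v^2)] 7*sqrt(2)*sqrt(pi)*exp(-η^2/8) /2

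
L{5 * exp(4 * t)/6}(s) 5/(6 * (s - 4))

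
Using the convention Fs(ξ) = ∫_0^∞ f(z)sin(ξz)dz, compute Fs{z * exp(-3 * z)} 6 * ξ/(ξ^2 + 9)^2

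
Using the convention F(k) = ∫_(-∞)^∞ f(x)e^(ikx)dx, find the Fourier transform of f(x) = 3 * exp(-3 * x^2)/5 sqrt(3) * sqrt(pi) * exp(-k^2/12)/5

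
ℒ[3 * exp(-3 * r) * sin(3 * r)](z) 9/((z + 3)^2 + 9)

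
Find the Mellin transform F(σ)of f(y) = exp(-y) gamma(σ)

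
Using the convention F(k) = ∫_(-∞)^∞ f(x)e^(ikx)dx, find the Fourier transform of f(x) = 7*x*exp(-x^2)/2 7*I*sqrt(pi)*k*exp(-k^2/4)/4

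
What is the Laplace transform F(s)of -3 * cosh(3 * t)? -3 * s/(s^2-9)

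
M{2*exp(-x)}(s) 2*gamma(s)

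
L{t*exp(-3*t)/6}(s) 1/(6*(s+3)^2)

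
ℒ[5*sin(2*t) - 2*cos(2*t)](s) 10/(s^2 + 4) - 2*s/(s^2 + 4)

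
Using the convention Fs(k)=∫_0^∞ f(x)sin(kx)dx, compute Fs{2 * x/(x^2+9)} pi * exp(-3 * k)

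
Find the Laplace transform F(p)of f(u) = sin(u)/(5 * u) atan(1/p)/5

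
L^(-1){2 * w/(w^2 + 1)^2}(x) x * sin(x)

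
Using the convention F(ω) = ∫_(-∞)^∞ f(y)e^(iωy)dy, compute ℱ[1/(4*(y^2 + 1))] pi*exp(-Abs(ω))/4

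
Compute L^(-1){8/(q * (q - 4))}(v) 4 * exp(2 * v) * sinh(2 * v)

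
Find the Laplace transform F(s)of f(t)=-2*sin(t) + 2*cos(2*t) 2*s/(s^2 + 4) - 2/(s^2 + 1)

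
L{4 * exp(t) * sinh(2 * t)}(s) 8/((s - 1)^2 - 4)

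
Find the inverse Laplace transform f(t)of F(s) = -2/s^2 -2*t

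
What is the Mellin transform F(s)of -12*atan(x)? 6*pi*sec(pi*s/2)/s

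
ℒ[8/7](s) 8/(7 * s)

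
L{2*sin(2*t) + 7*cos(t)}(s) 7*s/(s^2 + 1) + 4/(s^2 + 4)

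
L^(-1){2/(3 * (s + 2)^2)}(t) 2 * t * exp(-2 * t)/3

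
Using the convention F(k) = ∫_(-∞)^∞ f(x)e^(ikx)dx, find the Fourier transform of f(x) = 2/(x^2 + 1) 2 * pi * exp(-Abs(k))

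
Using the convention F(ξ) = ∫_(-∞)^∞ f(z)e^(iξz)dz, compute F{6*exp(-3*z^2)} 2*sqrt(3)*sqrt(pi)*exp(-ξ^2/12)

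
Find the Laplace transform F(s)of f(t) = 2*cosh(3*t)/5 2*s/(5*(s^2 - 9))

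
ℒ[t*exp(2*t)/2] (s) 1/(2*(s - 2)^2)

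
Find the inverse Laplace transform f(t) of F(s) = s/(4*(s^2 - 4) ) cosh(2*t) /4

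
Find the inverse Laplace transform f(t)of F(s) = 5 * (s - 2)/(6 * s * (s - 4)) 5 * exp(2 * t) * cosh(2 * t)/6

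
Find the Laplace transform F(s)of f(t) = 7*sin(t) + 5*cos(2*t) 7/(s^2 + 1) + 5*s/(s^2 + 4)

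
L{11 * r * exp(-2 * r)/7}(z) 11/(7 * (z + 2)^2)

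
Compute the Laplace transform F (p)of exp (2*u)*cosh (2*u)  (p - 2)/ (p*(p - 4))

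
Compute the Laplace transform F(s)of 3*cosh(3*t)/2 3*s/(2*(s^2 - 9))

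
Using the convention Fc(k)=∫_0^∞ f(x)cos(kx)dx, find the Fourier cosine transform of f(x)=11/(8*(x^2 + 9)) 11*pi*exp(-3*k)/48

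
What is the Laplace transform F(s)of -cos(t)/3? -s/(3 * s^2 + 3)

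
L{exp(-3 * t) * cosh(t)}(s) (s+3)/((s+3)^2 - 1)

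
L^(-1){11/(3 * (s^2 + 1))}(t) 11 * sin(t)/3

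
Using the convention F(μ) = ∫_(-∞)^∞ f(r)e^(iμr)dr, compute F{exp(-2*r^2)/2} sqrt(2)*sqrt(pi)*exp(-μ^2/8)/4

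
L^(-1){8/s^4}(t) 4*t^3/3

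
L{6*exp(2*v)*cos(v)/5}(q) 6*(q - 2)/(5*((q - 2)^2 + 1))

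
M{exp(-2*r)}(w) gamma(w)/2^w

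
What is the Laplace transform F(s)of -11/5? -11/(5*s)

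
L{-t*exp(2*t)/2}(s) -1/(2*(s - 2)^2)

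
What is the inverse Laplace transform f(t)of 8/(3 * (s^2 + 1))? 8 * sin(t)/3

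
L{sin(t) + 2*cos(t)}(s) 1/(s^2 + 1) + 2*s/(s^2 + 1)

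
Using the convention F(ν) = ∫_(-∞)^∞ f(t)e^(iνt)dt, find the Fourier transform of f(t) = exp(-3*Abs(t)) 6/(ν^2+9)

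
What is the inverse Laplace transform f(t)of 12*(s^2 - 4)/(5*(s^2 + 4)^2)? 12*t*cos(2*t)/5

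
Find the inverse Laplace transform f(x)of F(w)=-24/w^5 -x^4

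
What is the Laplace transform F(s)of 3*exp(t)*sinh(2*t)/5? 6/(5*((s - 1)^2-4))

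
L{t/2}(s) 1/(2 * s^2)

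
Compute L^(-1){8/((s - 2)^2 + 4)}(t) 4*exp(2*t)*sin(2*t)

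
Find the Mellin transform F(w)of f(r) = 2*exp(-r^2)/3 gamma(w/2)/3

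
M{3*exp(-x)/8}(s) 3*gamma(s)/8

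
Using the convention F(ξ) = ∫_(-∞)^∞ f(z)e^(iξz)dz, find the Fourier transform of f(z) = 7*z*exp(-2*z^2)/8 7*sqrt(2)*I*sqrt(pi)*ξ*exp(-ξ^2/8)/64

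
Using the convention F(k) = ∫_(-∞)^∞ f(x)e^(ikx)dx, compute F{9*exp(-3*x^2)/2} 3*sqrt(3)*sqrt(pi)*exp(-k^2/12)/2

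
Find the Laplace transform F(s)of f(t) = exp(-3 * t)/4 1/(4 * (s + 3))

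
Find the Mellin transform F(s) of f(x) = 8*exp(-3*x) 8*gamma(s) /3^s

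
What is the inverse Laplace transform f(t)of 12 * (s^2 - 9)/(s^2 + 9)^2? 12 * t * cos(3 * t)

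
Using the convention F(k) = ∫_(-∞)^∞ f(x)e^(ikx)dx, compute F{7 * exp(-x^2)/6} 7 * sqrt(pi) * exp(-k^2/4)/6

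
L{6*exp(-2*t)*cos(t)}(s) 6*(s + 2)/((s + 2)^2 + 1)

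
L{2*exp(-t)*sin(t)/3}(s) 2/(3*((s + 1)^2 + 1))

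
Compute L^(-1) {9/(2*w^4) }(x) 3*x^3/4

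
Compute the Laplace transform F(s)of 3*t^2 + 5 6/s^3 + 5/s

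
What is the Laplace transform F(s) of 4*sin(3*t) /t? 4*atan(3/s) 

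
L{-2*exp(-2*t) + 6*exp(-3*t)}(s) 6/(s + 3) - 2/(s + 2)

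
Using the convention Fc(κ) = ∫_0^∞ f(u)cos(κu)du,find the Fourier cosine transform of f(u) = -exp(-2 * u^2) -sqrt(2) * sqrt(pi) * exp(-κ^2/8)/4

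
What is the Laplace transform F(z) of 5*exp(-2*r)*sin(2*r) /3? 10/(3*((z+2) ^2+4) ) 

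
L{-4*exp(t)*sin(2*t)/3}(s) -8/(3*(s - 1)^2 + 12)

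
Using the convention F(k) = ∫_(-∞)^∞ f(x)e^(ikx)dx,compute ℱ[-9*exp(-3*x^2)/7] -3*sqrt(3)*sqrt(pi)*exp(-k^2/12)/7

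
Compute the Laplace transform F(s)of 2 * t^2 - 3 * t 4/s^3 - 3/s^2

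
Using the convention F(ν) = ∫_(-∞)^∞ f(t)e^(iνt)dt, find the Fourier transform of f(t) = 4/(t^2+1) 4*pi*exp(-Abs(ν))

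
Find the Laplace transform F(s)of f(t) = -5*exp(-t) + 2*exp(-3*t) 2/(s + 3)-5/(s + 1)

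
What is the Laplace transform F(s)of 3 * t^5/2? 180/s^6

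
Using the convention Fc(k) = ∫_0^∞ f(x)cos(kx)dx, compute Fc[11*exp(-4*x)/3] 44/(3*(k^2 + 16))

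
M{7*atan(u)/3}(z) -7*pi*sec(pi*z/2)/(6*z)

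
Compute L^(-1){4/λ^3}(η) 2*η^2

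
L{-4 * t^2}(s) -8/s^3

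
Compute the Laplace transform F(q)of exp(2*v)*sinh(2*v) 2/(q*(q - 4))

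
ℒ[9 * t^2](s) 18/s^3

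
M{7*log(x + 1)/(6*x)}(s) -7*pi*csc(pi*s)/(6*s - 6)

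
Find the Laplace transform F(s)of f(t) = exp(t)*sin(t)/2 1/(2*((s - 1)^2+1))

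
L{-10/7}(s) -10/(7 * s)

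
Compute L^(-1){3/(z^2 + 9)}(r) sin(3*r)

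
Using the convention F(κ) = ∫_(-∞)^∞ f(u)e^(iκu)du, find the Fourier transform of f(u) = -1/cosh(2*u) -pi/(2*cosh(pi*κ/4))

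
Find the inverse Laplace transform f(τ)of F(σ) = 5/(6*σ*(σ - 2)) 5*exp(τ)*sinh(τ)/6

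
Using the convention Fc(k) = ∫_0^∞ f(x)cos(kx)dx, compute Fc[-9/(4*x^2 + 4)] -9*pi*exp(-k)/8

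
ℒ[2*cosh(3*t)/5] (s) 2*s/(5*(s^2 - 9))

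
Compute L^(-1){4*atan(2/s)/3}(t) 4*sin(2*t)/(3*t)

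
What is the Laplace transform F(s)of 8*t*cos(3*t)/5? 8*(s^2 - 9)/(5*(s^2 + 9)^2)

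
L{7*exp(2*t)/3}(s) 7/(3*(s - 2))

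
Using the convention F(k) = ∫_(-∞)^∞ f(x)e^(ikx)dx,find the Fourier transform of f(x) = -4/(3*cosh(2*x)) -2*pi/(3*cosh(pi*k/4))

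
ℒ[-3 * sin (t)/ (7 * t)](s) -3 * atan (1/s)/7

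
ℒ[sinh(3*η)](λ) 3/(λ^2 - 9)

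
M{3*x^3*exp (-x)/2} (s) 3*gamma (s + 3)/2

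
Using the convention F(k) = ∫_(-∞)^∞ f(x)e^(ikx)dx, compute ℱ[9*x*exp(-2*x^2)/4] 9*sqrt(2)*I*sqrt(pi)*k*exp(-k^2/8)/32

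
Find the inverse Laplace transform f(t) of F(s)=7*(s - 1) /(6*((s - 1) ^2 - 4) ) 7*exp(t)*cosh(2*t) /6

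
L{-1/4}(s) -1/(4*s)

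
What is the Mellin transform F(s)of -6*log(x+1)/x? 6*pi*csc(pi*s)/(s - 1)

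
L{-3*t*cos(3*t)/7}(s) 3*(9 - s^2)/(7*(s^2+9)^2)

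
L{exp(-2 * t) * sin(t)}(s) 1/((s + 2)^2 + 1)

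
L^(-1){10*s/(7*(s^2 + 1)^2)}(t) 5*t*sin(t)/7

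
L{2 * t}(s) 2/s^2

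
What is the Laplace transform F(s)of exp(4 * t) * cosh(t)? (s - 4)/((s - 4)^2 - 1)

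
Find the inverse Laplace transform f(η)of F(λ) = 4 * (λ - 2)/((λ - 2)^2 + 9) 4 * exp(2 * η) * cos(3 * η)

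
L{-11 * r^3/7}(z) -66/(7 * z^4)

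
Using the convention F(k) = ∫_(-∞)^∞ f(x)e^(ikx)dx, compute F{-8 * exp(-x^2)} -8 * sqrt(pi) * exp(-k^2/4)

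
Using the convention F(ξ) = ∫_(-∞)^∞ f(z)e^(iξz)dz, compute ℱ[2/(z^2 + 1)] 2*pi*exp(-Abs(ξ))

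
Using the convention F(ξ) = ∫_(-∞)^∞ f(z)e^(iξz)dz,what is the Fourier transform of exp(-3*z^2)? sqrt(3)*sqrt(pi)*exp(-ξ^2/12)/3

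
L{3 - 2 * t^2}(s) 3/s - 4/s^3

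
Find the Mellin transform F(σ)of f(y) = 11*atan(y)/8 -11*pi*sec(pi*σ/2)/(16*σ)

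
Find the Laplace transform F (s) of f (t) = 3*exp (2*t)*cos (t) 3*(s - 2) / ( (s - 2) ^2 + 1) 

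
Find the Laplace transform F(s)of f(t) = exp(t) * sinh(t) 1/(s * (s - 2))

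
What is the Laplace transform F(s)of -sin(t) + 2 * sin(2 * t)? 4/(s^2 + 4) - 1/(s^2 + 1)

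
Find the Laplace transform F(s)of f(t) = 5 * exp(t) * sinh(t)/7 5/(7 * s * (s - 2))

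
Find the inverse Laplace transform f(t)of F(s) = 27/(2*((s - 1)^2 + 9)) 9*exp(t)*sin(3*t)/2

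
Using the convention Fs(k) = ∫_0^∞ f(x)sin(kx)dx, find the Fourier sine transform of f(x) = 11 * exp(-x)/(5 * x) 11 * atan(k)/5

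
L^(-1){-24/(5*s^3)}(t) -12*t^2/5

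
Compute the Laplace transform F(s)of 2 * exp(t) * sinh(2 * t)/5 4/(5 * ((s - 1)^2 - 4))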